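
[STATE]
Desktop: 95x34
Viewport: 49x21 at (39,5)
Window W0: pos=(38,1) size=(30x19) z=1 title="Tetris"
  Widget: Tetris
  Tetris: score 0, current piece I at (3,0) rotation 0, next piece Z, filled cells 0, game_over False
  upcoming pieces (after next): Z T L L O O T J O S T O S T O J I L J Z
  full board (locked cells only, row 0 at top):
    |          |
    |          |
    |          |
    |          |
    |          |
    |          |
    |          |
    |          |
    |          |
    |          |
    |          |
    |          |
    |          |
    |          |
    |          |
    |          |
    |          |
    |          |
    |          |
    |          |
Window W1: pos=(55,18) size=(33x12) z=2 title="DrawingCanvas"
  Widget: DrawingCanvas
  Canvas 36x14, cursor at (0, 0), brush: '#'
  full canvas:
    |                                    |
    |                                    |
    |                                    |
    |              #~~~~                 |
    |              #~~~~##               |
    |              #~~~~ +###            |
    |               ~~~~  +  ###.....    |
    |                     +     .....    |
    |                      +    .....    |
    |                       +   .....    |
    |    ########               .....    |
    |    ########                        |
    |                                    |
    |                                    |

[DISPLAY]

          │▓▓               ┃                    
          │ ▓▓              ┃                    
          │                 ┃                    
          │                 ┃                    
          │                 ┃                    
          │Score:           ┃                    
          │0                ┃                    
          │                 ┃                    
          │                 ┃                    
          │                 ┃                    
          │                 ┃                    
          │                 ┃                    
          │                 ┃                    
          │     ┏━━━━━━━━━━━━━━━━━━━━━━━━━━━━━━━┓
━━━━━━━━━━━━━━━━┃ DrawingCanvas                 ┃
                ┠───────────────────────────────┨
                ┃+                              ┃
                ┃                               ┃
                ┃                               ┃
                ┃              #~~~~            ┃
                ┃              #~~~~##          ┃


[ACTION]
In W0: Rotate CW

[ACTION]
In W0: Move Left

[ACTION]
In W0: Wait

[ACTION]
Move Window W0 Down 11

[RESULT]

                                                 
                                                 
                                                 
                                                 
                                                 
                                                 
                                                 
━━━━━━━━━━━━━━━━━━━━━━━━━━━━┓                    
 Tetris                     ┃                    
────────────────────────────┨                    
          │Next:            ┃                    
          │▓▓               ┃                    
          │ ▓▓              ┃                    
          │     ┏━━━━━━━━━━━━━━━━━━━━━━━━━━━━━━━┓
          │     ┃ DrawingCanvas                 ┃
          │     ┠───────────────────────────────┨
          │Score┃+                              ┃
          │0    ┃                               ┃
          │     ┃                               ┃
          │     ┃              #~~~~            ┃
          │     ┃              #~~~~##          ┃


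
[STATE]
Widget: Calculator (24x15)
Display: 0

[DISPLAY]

                       0
┌───┬───┬───┬───┐       
│ 7 │ 8 │ 9 │ ÷ │       
├───┼───┼───┼───┤       
│ 4 │ 5 │ 6 │ × │       
├───┼───┼───┼───┤       
│ 1 │ 2 │ 3 │ - │       
├───┼───┼───┼───┤       
│ 0 │ . │ = │ + │       
├───┼───┼───┼───┤       
│ C │ MC│ MR│ M+│       
└───┴───┴───┴───┘       
                        
                        
                        


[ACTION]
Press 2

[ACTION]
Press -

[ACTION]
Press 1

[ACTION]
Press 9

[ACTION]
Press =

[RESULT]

                     -17
┌───┬───┬───┬───┐       
│ 7 │ 8 │ 9 │ ÷ │       
├───┼───┼───┼───┤       
│ 4 │ 5 │ 6 │ × │       
├───┼───┼───┼───┤       
│ 1 │ 2 │ 3 │ - │       
├───┼───┼───┼───┤       
│ 0 │ . │ = │ + │       
├───┼───┼───┼───┤       
│ C │ MC│ MR│ M+│       
└───┴───┴───┴───┘       
                        
                        
                        


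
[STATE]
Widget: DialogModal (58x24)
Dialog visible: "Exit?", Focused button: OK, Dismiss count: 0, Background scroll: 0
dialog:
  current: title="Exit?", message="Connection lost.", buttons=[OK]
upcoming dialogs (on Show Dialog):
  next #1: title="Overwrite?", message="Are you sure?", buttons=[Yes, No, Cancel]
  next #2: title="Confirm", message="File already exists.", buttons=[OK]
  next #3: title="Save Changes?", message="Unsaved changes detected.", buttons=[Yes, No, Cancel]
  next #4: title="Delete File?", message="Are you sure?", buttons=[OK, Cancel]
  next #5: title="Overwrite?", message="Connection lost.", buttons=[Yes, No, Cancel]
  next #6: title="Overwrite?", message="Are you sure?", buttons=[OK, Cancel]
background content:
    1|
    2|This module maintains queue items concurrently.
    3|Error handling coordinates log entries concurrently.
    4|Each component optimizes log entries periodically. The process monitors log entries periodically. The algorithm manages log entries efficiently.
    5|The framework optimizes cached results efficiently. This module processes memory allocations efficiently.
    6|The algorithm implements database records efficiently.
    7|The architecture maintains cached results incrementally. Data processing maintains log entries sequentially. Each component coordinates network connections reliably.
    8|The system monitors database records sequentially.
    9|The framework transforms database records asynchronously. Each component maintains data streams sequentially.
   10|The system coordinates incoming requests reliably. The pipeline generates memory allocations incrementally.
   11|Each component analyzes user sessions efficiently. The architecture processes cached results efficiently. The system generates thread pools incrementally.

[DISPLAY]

                                                          
This module maintains queue items concurrently.           
Error handling coordinates log entries concurrently.      
Each component optimizes log entries periodically. The pro
The framework optimizes cached results efficiently. This m
The algorithm implements database records efficiently.    
The architecture maintains cached results incrementally. D
The system monitors database records sequentially.        
The framework transforms database records asynchronously. 
The system coordina┌──────────────────┐s reliably. The pip
Each component anal│      Exit?       │fficiently. The arc
                   │ Connection lost. │                   
                   │       [OK]       │                   
                   └──────────────────┘                   
                                                          
                                                          
                                                          
                                                          
                                                          
                                                          
                                                          
                                                          
                                                          
                                                          


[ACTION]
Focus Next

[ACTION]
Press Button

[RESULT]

                                                          
This module maintains queue items concurrently.           
Error handling coordinates log entries concurrently.      
Each component optimizes log entries periodically. The pro
The framework optimizes cached results efficiently. This m
The algorithm implements database records efficiently.    
The architecture maintains cached results incrementally. D
The system monitors database records sequentially.        
The framework transforms database records asynchronously. 
The system coordinates incoming requests reliably. The pip
Each component analyzes user sessions efficiently. The arc
                                                          
                                                          
                                                          
                                                          
                                                          
                                                          
                                                          
                                                          
                                                          
                                                          
                                                          
                                                          
                                                          


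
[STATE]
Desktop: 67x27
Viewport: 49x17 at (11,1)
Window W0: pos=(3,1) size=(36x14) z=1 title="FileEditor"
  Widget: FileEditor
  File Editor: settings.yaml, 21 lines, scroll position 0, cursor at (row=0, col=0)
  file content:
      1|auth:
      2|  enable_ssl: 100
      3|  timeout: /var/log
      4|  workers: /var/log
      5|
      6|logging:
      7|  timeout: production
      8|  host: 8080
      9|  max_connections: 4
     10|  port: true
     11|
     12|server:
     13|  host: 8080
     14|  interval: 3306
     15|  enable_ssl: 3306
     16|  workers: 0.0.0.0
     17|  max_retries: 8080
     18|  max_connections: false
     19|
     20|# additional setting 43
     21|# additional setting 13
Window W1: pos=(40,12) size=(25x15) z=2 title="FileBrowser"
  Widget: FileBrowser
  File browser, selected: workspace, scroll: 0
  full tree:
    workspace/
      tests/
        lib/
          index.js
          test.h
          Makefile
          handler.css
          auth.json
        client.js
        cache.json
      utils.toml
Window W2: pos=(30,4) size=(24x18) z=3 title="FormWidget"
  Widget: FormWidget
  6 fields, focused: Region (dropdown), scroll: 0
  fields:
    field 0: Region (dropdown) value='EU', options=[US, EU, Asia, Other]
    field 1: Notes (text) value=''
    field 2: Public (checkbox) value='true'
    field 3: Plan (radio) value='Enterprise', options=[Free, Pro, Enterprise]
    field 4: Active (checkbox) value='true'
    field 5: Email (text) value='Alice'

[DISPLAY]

━━━━━━━━━━━━━━━━━━━━━━━━━━━┓                     
itor                       ┃                     
───────────────────────────┨                     
                   ┏━━━━━━━━━━━━━━━━━━━━━━┓      
e_ssl: 100         ┃ FormWidget           ┃      
ut: /var/log       ┠──────────────────────┨      
rs: /var/log       ┃> Region:     [EU   ▼]┃      
                   ┃  Notes:      [      ]┃      
:                  ┃  Public:     [x]     ┃      
ut: production     ┃  Plan:       ( ) Free┃      
 8080              ┃  Active:     [x]     ┃      
onnections: 4      ┃  Email:      [Alice ]┃━━━━━━
 true              ┃                      ┃      
━━━━━━━━━━━━━━━━━━━┃                      ┃──────
                   ┃                      ┃ce/   
                   ┃                      ┃/     
                   ┃                      ┃l     


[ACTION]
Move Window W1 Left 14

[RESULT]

━━━━━━━━━━━━━━━━━━━━━━━━━━━┓                     
itor                       ┃                     
───────────────────────────┨                     
                   ┏━━━━━━━━━━━━━━━━━━━━━━┓      
e_ssl: 100         ┃ FormWidget           ┃      
ut: /var/log       ┠──────────────────────┨      
rs: /var/log       ┃> Region:     [EU   ▼]┃      
                   ┃  Notes:      [      ]┃      
:                  ┃  Public:     [x]     ┃      
ut: production     ┃  Plan:       ( ) Free┃      
 8080              ┃  Active:     [x]     ┃      
onnections: 4  ┏━━━┃  Email:      [Alice ]┃      
 true          ┃ Fi┃                      ┃      
━━━━━━━━━━━━━━━┠───┃                      ┃      
               ┃> [┃                      ┃      
               ┃   ┃                      ┃      
               ┃   ┃                      ┃      


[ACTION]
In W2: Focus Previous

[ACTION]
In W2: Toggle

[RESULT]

━━━━━━━━━━━━━━━━━━━━━━━━━━━┓                     
itor                       ┃                     
───────────────────────────┨                     
                   ┏━━━━━━━━━━━━━━━━━━━━━━┓      
e_ssl: 100         ┃ FormWidget           ┃      
ut: /var/log       ┠──────────────────────┨      
rs: /var/log       ┃  Region:     [EU   ▼]┃      
                   ┃  Notes:      [      ]┃      
:                  ┃  Public:     [x]     ┃      
ut: production     ┃  Plan:       ( ) Free┃      
 8080              ┃  Active:     [x]     ┃      
onnections: 4  ┏━━━┃> Email:      [Alice ]┃      
 true          ┃ Fi┃                      ┃      
━━━━━━━━━━━━━━━┠───┃                      ┃      
               ┃> [┃                      ┃      
               ┃   ┃                      ┃      
               ┃   ┃                      ┃      


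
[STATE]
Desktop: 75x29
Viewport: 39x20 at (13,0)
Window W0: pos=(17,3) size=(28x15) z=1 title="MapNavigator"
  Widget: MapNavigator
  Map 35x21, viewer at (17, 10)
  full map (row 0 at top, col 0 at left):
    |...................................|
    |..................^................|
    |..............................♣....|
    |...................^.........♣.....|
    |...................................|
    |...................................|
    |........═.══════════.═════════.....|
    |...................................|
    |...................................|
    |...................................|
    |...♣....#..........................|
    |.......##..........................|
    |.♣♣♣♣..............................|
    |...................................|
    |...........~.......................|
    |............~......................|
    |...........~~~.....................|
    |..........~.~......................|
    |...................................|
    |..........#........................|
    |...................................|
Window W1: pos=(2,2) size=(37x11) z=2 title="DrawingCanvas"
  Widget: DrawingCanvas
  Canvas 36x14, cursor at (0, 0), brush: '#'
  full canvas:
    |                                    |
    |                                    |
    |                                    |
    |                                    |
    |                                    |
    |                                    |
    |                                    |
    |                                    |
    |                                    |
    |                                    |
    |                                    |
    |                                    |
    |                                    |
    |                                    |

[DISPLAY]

                                       
                                       
━━━━━━━━━━━━━━━━━━━━━━━━━┓             
nvas                     ┃━━━━━┓       
─────────────────────────┨     ┃       
                         ┃─────┨       
                         ┃.....┃       
                         ┃═════┃       
                         ┃.....┃       
                         ┃.....┃       
                         ┃.....┃       
                         ┃.....┃       
━━━━━━━━━━━━━━━━━━━━━━━━━┛.....┃       
    ┃♣.........................┃       
    ┃..........................┃       
    ┃.......~..................┃       
    ┃........~.................┃       
    ┗━━━━━━━━━━━━━━━━━━━━━━━━━━┛       
                                       
                                       


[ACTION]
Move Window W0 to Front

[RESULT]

                                       
                                       
━━━━━━━━━━━━━━━━━━━━━━━━━┓             
nvas┏━━━━━━━━━━━━━━━━━━━━━━━━━━┓       
────┃ MapNavigator             ┃       
    ┠──────────────────────────┨       
    ┃..........................┃       
    ┃....═.══════════.═════════┃       
    ┃..........................┃       
    ┃..........................┃       
    ┃..........................┃       
    ┃....#........@............┃       
━━━━┃...##.....................┃       
    ┃♣.........................┃       
    ┃..........................┃       
    ┃.......~..................┃       
    ┃........~.................┃       
    ┗━━━━━━━━━━━━━━━━━━━━━━━━━━┛       
                                       
                                       


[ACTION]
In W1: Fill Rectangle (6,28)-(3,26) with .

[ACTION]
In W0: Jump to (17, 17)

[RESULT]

                                       
                                       
━━━━━━━━━━━━━━━━━━━━━━━━━┓             
nvas┏━━━━━━━━━━━━━━━━━━━━━━━━━━┓       
────┃ MapNavigator             ┃       
    ┠──────────────────────────┨       
    ┃♣.........................┃       
    ┃..........................┃       
    ┃.......~..................┃       
    ┃........~.................┃       
    ┃.......~~~................┃       
    ┃......~.~....@............┃       
━━━━┃..........................┃       
    ┃......#...................┃       
    ┃..........................┃       
    ┃                          ┃       
    ┃                          ┃       
    ┗━━━━━━━━━━━━━━━━━━━━━━━━━━┛       
                                       
                                       


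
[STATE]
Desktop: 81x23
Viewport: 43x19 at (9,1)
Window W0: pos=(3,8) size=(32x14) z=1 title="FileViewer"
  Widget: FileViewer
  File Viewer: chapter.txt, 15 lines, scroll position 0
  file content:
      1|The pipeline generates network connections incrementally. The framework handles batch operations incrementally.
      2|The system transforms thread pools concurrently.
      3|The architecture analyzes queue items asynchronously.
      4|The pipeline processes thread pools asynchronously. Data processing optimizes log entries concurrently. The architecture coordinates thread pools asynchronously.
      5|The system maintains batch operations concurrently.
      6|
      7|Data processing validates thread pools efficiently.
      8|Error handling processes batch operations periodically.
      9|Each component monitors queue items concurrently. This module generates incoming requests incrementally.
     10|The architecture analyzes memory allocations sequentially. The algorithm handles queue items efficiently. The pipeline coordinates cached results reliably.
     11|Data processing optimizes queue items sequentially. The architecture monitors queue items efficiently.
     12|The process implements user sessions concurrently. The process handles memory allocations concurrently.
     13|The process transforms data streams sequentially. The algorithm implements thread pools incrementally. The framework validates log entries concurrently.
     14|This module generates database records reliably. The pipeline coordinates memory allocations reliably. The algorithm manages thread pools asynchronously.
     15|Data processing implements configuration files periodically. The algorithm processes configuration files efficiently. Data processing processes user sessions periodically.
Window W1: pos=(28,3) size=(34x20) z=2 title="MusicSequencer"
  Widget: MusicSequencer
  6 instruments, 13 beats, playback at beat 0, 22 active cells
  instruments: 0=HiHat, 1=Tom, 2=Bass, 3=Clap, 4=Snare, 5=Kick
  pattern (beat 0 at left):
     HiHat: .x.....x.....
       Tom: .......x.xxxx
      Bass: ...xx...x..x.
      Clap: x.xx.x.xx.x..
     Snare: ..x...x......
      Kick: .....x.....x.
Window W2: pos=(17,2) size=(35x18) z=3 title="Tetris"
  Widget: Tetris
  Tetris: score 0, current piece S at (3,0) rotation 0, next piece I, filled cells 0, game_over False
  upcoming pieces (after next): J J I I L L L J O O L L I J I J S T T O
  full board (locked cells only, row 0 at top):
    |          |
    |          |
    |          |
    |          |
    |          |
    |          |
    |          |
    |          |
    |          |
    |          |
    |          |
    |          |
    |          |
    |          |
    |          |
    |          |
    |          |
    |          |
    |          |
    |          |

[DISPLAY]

                                           
        ┏━━━━━━━━━━━━━━━━━━━━━━━━━━━━━━━━━┓
        ┃ Tetris                          ┃
        ┠─────────────────────────────────┨
        ┃          │Next:                 ┃
        ┃          │████                  ┃
        ┃          │                      ┃
━━━━━━━━┃          │                      ┃
Viewer  ┃          │                      ┃
────────┃          │                      ┃
ipeline ┃          │Score:                ┃
ystem tr┃          │0                     ┃
rchitect┃          │                      ┃
ipeline ┃          │                      ┃
ystem ma┃          │                      ┃
        ┃          │                      ┃
processi┃          │                      ┃
 handlin┃          │                      ┃
componen┗━━━━━━━━━━━━━━━━━━━━━━━━━━━━━━━━━┛


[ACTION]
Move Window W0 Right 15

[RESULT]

                                           
        ┏━━━━━━━━━━━━━━━━━━━━━━━━━━━━━━━━━┓
        ┃ Tetris                          ┃
        ┠─────────────────────────────────┨
        ┃          │Next:                 ┃
        ┃          │████                  ┃
        ┃          │                      ┃
        ┃          │                      ┃
        ┃          │                      ┃
        ┃          │                      ┃
        ┃          │Score:                ┃
        ┃          │0                     ┃
        ┃          │                      ┃
        ┃          │                      ┃
        ┃          │                      ┃
        ┃          │                      ┃
        ┃          │                      ┃
        ┃          │                      ┃
        ┗━━━━━━━━━━━━━━━━━━━━━━━━━━━━━━━━━┛


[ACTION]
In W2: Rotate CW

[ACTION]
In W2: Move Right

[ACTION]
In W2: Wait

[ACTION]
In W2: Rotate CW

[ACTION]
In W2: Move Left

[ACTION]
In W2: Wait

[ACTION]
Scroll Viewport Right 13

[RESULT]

                                           
━━━━━━━━━━━━━━━━━━━━━━━━━━━━━┓             
ris                          ┃━━━━━━━━━┓   
─────────────────────────────┨         ┃   
      │Next:                 ┃─────────┨   
      │████                  ┃         ┃   
      │                      ┃         ┃   
      │                      ┃         ┃   
      │                      ┃         ┃   
      │                      ┃         ┃   
      │Score:                ┃         ┃   
      │0                     ┃         ┃   
      │                      ┃         ┃   
      │                      ┃         ┃   
      │                      ┃         ┃   
      │                      ┃         ┃   
      │                      ┃         ┃   
      │                      ┃         ┃   
━━━━━━━━━━━━━━━━━━━━━━━━━━━━━┛         ┃   


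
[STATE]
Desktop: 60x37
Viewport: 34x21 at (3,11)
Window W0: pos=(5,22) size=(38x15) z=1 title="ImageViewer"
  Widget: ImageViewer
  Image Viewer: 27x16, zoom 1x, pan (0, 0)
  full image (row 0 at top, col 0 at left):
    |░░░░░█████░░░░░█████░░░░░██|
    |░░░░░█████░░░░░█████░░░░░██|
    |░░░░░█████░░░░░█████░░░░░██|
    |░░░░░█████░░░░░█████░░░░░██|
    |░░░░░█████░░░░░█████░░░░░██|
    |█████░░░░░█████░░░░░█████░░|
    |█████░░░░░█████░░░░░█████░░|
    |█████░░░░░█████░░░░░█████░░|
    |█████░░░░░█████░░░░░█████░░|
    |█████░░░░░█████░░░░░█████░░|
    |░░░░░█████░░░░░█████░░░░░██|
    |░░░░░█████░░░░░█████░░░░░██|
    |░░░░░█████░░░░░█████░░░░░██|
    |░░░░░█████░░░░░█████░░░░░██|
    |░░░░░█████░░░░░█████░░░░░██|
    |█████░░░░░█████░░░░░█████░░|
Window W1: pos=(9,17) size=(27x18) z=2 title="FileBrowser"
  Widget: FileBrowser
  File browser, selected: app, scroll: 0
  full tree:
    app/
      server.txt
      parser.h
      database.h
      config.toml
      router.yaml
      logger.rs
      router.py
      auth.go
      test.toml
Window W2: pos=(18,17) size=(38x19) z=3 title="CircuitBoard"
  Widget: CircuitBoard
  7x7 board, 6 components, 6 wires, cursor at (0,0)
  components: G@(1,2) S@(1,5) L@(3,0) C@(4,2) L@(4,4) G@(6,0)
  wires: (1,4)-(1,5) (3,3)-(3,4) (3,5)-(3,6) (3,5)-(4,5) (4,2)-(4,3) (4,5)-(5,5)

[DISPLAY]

                                  
                                  
                                  
                                  
                                  
                                  
      ┏━━━━━━━━┏━━━━━━━━━━━━━━━━━━
      ┃ FileBro┃ CircuitBoard     
      ┠────────┠──────────────────
      ┃> [-] ap┃   0 1 2 3 4 5 6  
      ┃    serv┃0  [.]            
  ┏━━━┃    pars┃                  
  ┃ Im┃    data┃1           G     
  ┠───┃    conf┃                  
  ┃░░░┃    rout┃2                 
  ┃░░░┃    logg┃                  
  ┃░░░┃    rout┃3   L           · 
  ┃░░░┃    auth┃                  
  ┃░░░┃    test┃4           C ─ · 
  ┃███┃        ┃                  
  ┃███┃        ┃5                 


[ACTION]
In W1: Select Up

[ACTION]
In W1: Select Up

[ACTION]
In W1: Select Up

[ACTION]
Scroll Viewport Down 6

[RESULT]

                                  
      ┏━━━━━━━━┏━━━━━━━━━━━━━━━━━━
      ┃ FileBro┃ CircuitBoard     
      ┠────────┠──────────────────
      ┃> [-] ap┃   0 1 2 3 4 5 6  
      ┃    serv┃0  [.]            
  ┏━━━┃    pars┃                  
  ┃ Im┃    data┃1           G     
  ┠───┃    conf┃                  
  ┃░░░┃    rout┃2                 
  ┃░░░┃    logg┃                  
  ┃░░░┃    rout┃3   L           · 
  ┃░░░┃    auth┃                  
  ┃░░░┃    test┃4           C ─ · 
  ┃███┃        ┃                  
  ┃███┃        ┃5                 
  ┃███┃        ┃                  
  ┃███┃        ┃6   G             
  ┃███┗━━━━━━━━┃Cursor: (0,0)     
  ┃░░░░░█████░░┗━━━━━━━━━━━━━━━━━━
  ┗━━━━━━━━━━━━━━━━━━━━━━━━━━━━━━━


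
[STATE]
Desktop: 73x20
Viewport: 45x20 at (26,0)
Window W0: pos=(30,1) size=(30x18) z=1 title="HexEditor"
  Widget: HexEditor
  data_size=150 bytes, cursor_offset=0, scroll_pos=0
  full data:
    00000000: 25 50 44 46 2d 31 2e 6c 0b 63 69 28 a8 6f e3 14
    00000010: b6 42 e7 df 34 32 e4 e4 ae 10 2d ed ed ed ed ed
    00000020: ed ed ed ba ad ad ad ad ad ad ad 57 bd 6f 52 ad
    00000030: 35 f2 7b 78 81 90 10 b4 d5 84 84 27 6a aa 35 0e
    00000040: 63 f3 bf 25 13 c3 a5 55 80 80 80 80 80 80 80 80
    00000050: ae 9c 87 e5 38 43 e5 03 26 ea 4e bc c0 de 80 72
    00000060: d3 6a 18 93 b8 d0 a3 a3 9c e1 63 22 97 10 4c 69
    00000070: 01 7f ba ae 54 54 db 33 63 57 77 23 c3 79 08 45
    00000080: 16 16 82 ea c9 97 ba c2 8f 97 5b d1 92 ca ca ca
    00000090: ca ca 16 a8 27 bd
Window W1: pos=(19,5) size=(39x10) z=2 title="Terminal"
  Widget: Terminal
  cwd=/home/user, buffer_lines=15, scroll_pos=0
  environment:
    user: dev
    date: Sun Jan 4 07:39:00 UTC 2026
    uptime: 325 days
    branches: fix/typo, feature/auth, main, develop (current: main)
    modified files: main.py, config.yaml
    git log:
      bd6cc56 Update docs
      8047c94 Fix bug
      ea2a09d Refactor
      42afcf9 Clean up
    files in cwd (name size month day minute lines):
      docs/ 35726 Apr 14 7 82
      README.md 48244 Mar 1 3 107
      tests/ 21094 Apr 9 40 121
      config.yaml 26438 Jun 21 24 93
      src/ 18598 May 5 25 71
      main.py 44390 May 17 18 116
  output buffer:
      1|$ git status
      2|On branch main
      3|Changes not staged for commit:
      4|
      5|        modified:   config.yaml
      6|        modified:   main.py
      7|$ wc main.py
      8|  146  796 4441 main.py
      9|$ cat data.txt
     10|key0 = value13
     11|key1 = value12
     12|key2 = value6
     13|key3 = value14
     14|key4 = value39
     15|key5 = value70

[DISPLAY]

                                             
    ┏━━━━━━━━━━━━━━━━━━━━━━━━━━━━┓           
    ┃ HexEditor                  ┃           
    ┠────────────────────────────┨           
    ┃00000000  25 50 44 46 2d 31 ┃           
━━━━━━━━━━━━━━━━━━━━━━━━━━━━━━━┓ ┃           
nal                            ┃ ┃           
───────────────────────────────┨ ┃           
status                         ┃ ┃           
nch main                       ┃ ┃           
s not staged for commit:       ┃ ┃           
                               ┃ ┃           
  modified:   config.yaml      ┃ ┃           
  modified:   main.py          ┃ ┃           
━━━━━━━━━━━━━━━━━━━━━━━━━━━━━━━┛ ┃           
    ┃                            ┃           
    ┃                            ┃           
    ┃                            ┃           
    ┗━━━━━━━━━━━━━━━━━━━━━━━━━━━━┛           
                                             


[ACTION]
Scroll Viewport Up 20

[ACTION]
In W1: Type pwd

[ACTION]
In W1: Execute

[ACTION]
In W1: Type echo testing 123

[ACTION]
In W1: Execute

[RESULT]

                                             
    ┏━━━━━━━━━━━━━━━━━━━━━━━━━━━━┓           
    ┃ HexEditor                  ┃           
    ┠────────────────────────────┨           
    ┃00000000  25 50 44 46 2d 31 ┃           
━━━━━━━━━━━━━━━━━━━━━━━━━━━━━━━┓ ┃           
nal                            ┃ ┃           
───────────────────────────────┨ ┃           
 value70                       ┃ ┃           
                               ┃ ┃           
user                           ┃ ┃           
 testing 123                   ┃ ┃           
g 123                          ┃ ┃           
                               ┃ ┃           
━━━━━━━━━━━━━━━━━━━━━━━━━━━━━━━┛ ┃           
    ┃                            ┃           
    ┃                            ┃           
    ┃                            ┃           
    ┗━━━━━━━━━━━━━━━━━━━━━━━━━━━━┛           
                                             


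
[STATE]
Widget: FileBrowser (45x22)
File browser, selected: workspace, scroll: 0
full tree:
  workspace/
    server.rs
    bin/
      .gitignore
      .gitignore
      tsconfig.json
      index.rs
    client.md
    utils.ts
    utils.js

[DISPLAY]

> [-] workspace/                             
    server.rs                                
    [+] bin/                                 
    client.md                                
    utils.ts                                 
    utils.js                                 
                                             
                                             
                                             
                                             
                                             
                                             
                                             
                                             
                                             
                                             
                                             
                                             
                                             
                                             
                                             
                                             


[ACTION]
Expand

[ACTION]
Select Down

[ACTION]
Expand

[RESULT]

  [-] workspace/                             
  > server.rs                                
    [+] bin/                                 
    client.md                                
    utils.ts                                 
    utils.js                                 
                                             
                                             
                                             
                                             
                                             
                                             
                                             
                                             
                                             
                                             
                                             
                                             
                                             
                                             
                                             
                                             


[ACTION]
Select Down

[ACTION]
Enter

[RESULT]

  [-] workspace/                             
    server.rs                                
  > [-] bin/                                 
      .gitignore                             
      .gitignore                             
      tsconfig.json                          
      index.rs                               
    client.md                                
    utils.ts                                 
    utils.js                                 
                                             
                                             
                                             
                                             
                                             
                                             
                                             
                                             
                                             
                                             
                                             
                                             


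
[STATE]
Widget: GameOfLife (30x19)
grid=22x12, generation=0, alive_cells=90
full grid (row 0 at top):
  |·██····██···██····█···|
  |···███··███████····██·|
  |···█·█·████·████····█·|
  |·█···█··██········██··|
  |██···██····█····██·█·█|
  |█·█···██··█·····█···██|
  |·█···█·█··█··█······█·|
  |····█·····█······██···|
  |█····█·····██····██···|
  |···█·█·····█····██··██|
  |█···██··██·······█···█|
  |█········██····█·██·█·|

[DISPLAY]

Gen: 0                        
·██····██···██····█···        
···███··███████····██·        
···█·█·████·████····█·        
·█···█··██········██··        
██···██····█····██·█·█        
█·█···██··█·····█···██        
·█···█·█··█··█······█·        
····█·····█······██···        
█····█·····██····██···        
···█·█·····█····██··██        
█···██··██·······█···█        
█········██····█·██·█·        
                              
                              
                              
                              
                              
                              


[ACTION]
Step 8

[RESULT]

Gen: 8                        
···█····██··········██        
···██··██·█·········██        
·█···█····█···········        
·██··█··██············        
·····██······█········        
··████······█·█·······        
·███···██··██·██······        
·████···█··█··█·······        
··█····██···██········        
····███···············        
····██·············█··        
··················██··        
                              
                              
                              
                              
                              
                              


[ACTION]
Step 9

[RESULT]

Gen: 17                       
·········██·········██        
····███·█··█··█·····██        
··········█··█·█······        
············█·········        
·············█··██····        
················█·█···        
·················███··        
██···············██···        
█·····██······██······        
·████·██······██··█···        
·█····█···········██··        
···███············██··        
                              
                              
                              
                              
                              
                              
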